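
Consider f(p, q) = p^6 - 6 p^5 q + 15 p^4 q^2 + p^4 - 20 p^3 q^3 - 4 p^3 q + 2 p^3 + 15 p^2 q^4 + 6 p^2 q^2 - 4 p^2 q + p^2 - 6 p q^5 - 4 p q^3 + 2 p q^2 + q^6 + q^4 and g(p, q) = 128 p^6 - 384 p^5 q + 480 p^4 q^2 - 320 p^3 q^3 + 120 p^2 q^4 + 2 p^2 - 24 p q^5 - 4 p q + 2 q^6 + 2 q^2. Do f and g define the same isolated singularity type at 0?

The Hessian of f at 0 is [[2, 0], [0, 0]] with rank 1, so corank 1. A Groebner basis of the Jacobian ideal J(f) in C{p,q} is {p*q^2 + 2*p*q - p - q^2, 5*p*q - 2*p + q^3 - 2*q^2, p^2 - 2*p*q + p + q^2}; counting standard monomials gives mu = 5. Corank 1: A-series; mu = 5 gives A_5. The Hessian of g at 0 is [[4, -4], [-4, 4]] with rank 1, so corank 1. A Groebner basis of the Jacobian ideal J(g) in C{p,q} is {q^5, p - q}; counting standard monomials gives mu = 5. Corank 1: A-series; mu = 5 gives A_5. Both have type A_5, hence right-equivalent.

Yes.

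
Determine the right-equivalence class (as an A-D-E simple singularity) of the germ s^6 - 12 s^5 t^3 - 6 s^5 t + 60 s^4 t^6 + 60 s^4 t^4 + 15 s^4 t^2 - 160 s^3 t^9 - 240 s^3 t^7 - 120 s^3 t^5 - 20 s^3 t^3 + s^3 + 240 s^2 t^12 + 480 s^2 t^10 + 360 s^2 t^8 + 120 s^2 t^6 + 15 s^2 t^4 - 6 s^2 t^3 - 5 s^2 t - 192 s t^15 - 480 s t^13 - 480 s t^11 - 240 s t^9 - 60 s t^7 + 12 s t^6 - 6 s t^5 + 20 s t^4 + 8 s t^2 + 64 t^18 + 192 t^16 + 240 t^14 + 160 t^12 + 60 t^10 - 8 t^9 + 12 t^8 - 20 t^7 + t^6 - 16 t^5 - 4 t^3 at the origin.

D7

The Hessian of f at 0 is [[0, 0], [0, 0]] with rank 0, so corank 2. A Groebner basis of the Jacobian ideal J(f) in C{s,t} is {-s^2/2 + 3*s*t/2 + t^4 - t^2, s^3 + 4*s^2 - 16*s*t - 8*t^3 + 16*t^2, s^2*t + 4*s^2/3 - 16*s*t/3 - 4*t^3 + 16*t^2/3, s^2/3 + s*t^2 - 4*s*t/3 - 2*t^3 + 4*t^2/3}; counting standard monomials gives mu = 7. Corank 2; j^3 = (s - 2*t)^2*(s - t) has shape L^2 M (L != M), so D-series; mu = 7 gives D_7.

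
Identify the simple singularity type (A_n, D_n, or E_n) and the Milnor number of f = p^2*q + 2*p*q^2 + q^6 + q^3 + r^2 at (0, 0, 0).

The Hessian of f at 0 is [[0, 0, 0], [0, 0, 0], [0, 0, 2]] with rank 1, so corank 2. A Groebner basis of the Jacobian ideal J(f) in C{p,q,r} is {p^2/6 + q^5 - q^2/6, p^3 + q^3, p*q + q^2, r}; counting standard monomials gives mu = 7. Corank 2; j^3 = q*(p + q)^2 has shape L^2 M (L != M), so D-series; mu = 7 gives D_7.

Type D_7, Milnor number mu = 7.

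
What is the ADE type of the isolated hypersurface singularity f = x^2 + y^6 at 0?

The Hessian of f at 0 is [[2, 0], [0, 0]] with rank 1, so corank 1. A Groebner basis of the Jacobian ideal J(f) in C{x,y} is {y^5, x}; counting standard monomials gives mu = 5. Corank 1: A-series; mu = 5 gives A_5.

A5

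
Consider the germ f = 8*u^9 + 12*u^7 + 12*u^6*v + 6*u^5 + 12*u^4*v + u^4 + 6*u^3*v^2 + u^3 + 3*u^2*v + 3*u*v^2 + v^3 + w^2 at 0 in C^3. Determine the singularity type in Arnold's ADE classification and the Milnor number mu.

Type E_6, Milnor number mu = 6.

The Hessian of f at 0 has rank 1. Corank 2; j^3 = (u + v)^3 is a perfect cube, so E-series; the 4-jet and mu = 6 give E_6.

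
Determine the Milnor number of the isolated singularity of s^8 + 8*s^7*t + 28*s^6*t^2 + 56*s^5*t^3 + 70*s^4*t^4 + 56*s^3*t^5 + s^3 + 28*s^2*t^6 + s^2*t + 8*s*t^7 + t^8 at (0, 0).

The Hessian of f at 0 is [[0, 0], [0, 0]] with rank 0, so corank 2. A Groebner basis of the Jacobian ideal J(f) in C{s,t} is {-s*t/8 + t^7, s*t^2, s^2 + s*t}; counting standard monomials gives mu = 9. Corank 2; j^3 = s^2*(s + t) has shape L^2 M (L != M), so D-series; mu = 9 gives D_9.

9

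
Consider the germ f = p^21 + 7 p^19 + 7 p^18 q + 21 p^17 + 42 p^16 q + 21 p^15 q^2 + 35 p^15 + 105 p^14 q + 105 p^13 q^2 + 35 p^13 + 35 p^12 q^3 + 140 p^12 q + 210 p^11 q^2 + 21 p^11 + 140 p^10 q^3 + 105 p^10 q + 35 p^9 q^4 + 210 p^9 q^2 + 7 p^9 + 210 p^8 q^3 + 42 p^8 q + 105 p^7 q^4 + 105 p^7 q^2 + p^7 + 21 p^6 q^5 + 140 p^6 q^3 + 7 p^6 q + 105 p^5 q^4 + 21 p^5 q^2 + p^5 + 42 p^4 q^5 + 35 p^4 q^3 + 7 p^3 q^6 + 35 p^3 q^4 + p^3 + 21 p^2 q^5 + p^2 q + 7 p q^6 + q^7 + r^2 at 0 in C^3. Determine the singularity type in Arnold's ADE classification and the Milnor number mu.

The Hessian of f at 0 is [[0, 0, 0], [0, 0, 0], [0, 0, 2]] with rank 1, so corank 2. A Groebner basis of the Jacobian ideal J(f) in C{p,q,r} is {-p*q/7 + q^6, p*q^2, p^2 + p*q, r}; counting standard monomials gives mu = 8. Corank 2; j^3 = p^2*(p + q) has shape L^2 M (L != M), so D-series; mu = 8 gives D_8.

Type D8, Milnor number mu = 8.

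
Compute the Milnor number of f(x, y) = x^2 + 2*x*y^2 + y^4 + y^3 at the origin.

The Hessian of f at 0 has rank 1. Corank 1: A-series; mu = 2 gives A_2.

2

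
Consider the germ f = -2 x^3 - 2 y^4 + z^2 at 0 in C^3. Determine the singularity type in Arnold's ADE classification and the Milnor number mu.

Type E_6, Milnor number mu = 6.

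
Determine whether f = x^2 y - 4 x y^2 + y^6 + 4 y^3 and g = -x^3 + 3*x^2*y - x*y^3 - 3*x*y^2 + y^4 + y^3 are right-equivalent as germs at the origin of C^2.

No.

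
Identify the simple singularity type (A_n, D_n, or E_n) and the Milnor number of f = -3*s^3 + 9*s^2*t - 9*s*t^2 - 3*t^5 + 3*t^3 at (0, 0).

Type E_{8}, Milnor number mu = 8.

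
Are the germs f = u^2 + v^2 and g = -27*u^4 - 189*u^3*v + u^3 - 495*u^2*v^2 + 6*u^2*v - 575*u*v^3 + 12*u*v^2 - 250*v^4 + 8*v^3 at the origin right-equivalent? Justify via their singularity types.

No.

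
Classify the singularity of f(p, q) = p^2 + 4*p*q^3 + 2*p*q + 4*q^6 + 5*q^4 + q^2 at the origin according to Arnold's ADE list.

A_3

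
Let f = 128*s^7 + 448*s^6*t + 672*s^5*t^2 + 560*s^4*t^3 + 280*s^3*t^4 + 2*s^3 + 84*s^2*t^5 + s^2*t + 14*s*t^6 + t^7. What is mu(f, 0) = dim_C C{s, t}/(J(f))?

8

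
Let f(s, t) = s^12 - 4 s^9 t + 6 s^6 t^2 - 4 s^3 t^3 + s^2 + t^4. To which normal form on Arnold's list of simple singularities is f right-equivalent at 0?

A_{3}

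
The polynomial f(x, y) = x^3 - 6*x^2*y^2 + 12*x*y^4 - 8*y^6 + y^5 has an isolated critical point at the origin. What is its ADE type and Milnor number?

The Hessian of f at 0 has rank 0. Corank 2; j^3 = x^3 is a perfect cube, so E-series; the 5-jet and mu = 8 give E_8.

Type E8, Milnor number mu = 8.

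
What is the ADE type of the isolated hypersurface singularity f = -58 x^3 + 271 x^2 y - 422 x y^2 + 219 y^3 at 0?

The Hessian of f at 0 has rank 0. Corank 2; j^3 = -(2*x - 3*y)*(29*x^2 - 92*x*y + 73*y^2) splits into three distinct lines over C (the quadratic factor has nonzero discriminant), so D_4.

D_4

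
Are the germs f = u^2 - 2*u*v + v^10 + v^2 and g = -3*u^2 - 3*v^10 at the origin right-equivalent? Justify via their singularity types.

Yes.

The Hessian of f at 0 is [[2, -2], [-2, 2]] with rank 1, so corank 1. A Groebner basis of the Jacobian ideal J(f) in C{u,v} is {v^9, u - v}; counting standard monomials gives mu = 9. Corank 1: A-series; mu = 9 gives A_9. The Hessian of g at 0 is [[-6, 0], [0, 0]] with rank 1, so corank 1. A Groebner basis of the Jacobian ideal J(g) in C{u,v} is {v^9, u}; counting standard monomials gives mu = 9. Corank 1: A-series; mu = 9 gives A_9. Both have type A_9, hence right-equivalent.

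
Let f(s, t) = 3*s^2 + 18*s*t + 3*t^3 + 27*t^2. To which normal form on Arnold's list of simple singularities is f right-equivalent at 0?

A2

The Hessian of f at 0 has rank 1. Corank 1: A-series; mu = 2 gives A_2.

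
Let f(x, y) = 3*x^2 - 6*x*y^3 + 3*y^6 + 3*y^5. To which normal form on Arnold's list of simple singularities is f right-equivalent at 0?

A4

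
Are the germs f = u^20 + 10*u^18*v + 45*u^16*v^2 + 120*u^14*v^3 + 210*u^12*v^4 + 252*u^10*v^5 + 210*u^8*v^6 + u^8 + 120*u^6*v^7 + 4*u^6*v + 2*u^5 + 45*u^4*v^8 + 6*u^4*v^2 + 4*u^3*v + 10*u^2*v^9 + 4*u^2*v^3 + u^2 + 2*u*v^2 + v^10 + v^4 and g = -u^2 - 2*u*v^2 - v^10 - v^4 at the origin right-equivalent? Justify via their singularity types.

Yes.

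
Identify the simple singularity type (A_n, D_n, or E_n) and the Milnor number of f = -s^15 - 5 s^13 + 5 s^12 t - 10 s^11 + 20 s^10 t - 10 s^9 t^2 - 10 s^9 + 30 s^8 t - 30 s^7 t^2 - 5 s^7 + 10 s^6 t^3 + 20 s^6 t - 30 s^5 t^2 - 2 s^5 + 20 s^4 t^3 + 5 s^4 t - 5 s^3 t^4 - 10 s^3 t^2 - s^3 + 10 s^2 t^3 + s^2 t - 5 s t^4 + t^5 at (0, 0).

The Hessian of f at 0 is [[0, 0], [0, 0]] with rank 0, so corank 2. A Groebner basis of the Jacobian ideal J(f) in C{s,t} is {s*t/5 + t^4, s*t^2, s^2 - s*t}; counting standard monomials gives mu = 6. Corank 2; j^3 = -s^2*(s - t) has shape L^2 M (L != M), so D-series; mu = 6 gives D_6.

Type D6, Milnor number mu = 6.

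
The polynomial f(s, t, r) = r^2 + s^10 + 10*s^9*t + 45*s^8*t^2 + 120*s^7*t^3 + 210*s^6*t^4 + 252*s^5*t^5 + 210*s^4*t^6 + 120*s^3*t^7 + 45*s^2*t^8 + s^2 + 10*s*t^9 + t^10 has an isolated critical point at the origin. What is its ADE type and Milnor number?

The Hessian of f at 0 is [[2, 0, 0], [0, 0, 0], [0, 0, 2]] with rank 2, so corank 1. A Groebner basis of the Jacobian ideal J(f) in C{s,t,r} is {t^9, s, r}; counting standard monomials gives mu = 9. Corank 1: A-series; mu = 9 gives A_9.

Type A_9, Milnor number mu = 9.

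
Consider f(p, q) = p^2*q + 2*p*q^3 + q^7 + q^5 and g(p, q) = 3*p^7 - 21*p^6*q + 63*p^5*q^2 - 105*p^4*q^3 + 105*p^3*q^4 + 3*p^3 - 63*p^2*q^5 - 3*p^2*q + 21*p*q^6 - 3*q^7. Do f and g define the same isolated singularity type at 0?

The Hessian of f at 0 has rank 0. Corank 2; j^3 = p^2*q has shape L^2 M (L != M), so D-series; mu = 8 gives D_8. The Hessian of g at 0 has rank 0. Corank 2; j^3 = 3*p^2*(p - q) has shape L^2 M (L != M), so D-series; mu = 8 gives D_8. Both have type D_8, hence right-equivalent.

Yes.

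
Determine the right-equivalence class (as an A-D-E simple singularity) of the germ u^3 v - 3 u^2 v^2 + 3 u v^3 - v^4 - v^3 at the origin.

E_{7}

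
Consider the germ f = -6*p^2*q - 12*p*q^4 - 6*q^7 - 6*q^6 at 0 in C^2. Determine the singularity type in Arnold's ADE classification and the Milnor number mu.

The Hessian of f at 0 is [[0, 0], [0, 0]] with rank 0, so corank 2. A Groebner basis of the Jacobian ideal J(f) in C{p,q} is {p*q + q^4, p^3, p^2*q, -p^2/6 + p*q^2}; counting standard monomials gives mu = 7. Corank 2; j^3 = -6*p^2*q has shape L^2 M (L != M), so D-series; mu = 7 gives D_7.

Type D_7, Milnor number mu = 7.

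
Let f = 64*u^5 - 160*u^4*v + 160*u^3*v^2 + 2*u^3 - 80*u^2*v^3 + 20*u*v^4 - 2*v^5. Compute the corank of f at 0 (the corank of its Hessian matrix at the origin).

The Hessian at 0 is [[0, 0], [0, 0]] of rank 0; hence corank 2.

2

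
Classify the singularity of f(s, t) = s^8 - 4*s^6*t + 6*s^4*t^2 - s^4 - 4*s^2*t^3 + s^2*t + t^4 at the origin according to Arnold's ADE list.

D_5

The Hessian of f at 0 has rank 0. Corank 2; j^3 = s^2*t has shape L^2 M (L != M), so D-series; mu = 5 gives D_5.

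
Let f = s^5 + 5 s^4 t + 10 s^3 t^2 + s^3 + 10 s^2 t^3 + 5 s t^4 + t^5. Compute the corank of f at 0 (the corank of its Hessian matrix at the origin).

2

Hessian at 0 has rank 0.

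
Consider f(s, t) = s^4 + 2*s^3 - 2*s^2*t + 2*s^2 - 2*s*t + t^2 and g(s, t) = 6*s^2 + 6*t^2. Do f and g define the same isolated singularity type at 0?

Yes.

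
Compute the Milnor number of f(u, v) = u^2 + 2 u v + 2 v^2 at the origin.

The Hessian of f at 0 is [[2, 2], [2, 4]] with rank 2, so corank 0. A Groebner basis of the Jacobian ideal J(f) in C{u,v} is {u, v}; counting standard monomials gives mu = 1. Corank 0: nondegenerate Morse point, so A_1.

1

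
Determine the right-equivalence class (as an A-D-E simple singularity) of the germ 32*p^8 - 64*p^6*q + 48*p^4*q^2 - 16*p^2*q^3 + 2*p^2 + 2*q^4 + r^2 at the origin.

A3

The Hessian of f at 0 is [[4, 0, 0], [0, 0, 0], [0, 0, 2]] with rank 2, so corank 1. A Groebner basis of the Jacobian ideal J(f) in C{p,q,r} is {q^3, p, r}; counting standard monomials gives mu = 3. Corank 1: A-series; mu = 3 gives A_3.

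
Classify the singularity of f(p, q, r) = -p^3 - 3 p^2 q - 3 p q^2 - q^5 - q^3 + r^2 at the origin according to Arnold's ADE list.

E8

The Hessian of f at 0 has rank 1. Corank 2; j^3 = -(p + q)^3 is a perfect cube, so E-series; the 5-jet and mu = 8 give E_8.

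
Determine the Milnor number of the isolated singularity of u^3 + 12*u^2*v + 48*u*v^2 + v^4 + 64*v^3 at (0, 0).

6

The Hessian of f at 0 has rank 0. Corank 2; j^3 = (u + 4*v)^3 is a perfect cube, so E-series; the 4-jet and mu = 6 give E_6.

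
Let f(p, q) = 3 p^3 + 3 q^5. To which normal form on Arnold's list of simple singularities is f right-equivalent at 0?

The Hessian of f at 0 has rank 0. Corank 2; j^3 = 3*p^3 is a perfect cube, so E-series; the 5-jet and mu = 8 give E_8.

E_{8}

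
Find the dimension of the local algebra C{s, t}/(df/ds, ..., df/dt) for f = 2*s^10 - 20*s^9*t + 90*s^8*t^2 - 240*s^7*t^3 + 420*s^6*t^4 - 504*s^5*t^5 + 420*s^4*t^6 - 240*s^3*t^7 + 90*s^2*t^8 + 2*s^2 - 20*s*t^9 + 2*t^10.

9

The Hessian of f at 0 has rank 1. Corank 1: A-series; mu = 9 gives A_9.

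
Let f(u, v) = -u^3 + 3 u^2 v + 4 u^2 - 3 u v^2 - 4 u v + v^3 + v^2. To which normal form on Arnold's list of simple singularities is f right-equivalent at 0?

A_2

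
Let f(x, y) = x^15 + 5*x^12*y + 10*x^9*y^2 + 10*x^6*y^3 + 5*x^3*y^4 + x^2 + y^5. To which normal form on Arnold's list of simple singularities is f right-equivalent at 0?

A_4

The Hessian of f at 0 is [[2, 0], [0, 0]] with rank 1, so corank 1. A Groebner basis of the Jacobian ideal J(f) in C{x,y} is {y^4, x}; counting standard monomials gives mu = 4. Corank 1: A-series; mu = 4 gives A_4.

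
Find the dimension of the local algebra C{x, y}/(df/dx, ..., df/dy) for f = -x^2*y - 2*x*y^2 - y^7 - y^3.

The Hessian of f at 0 has rank 0. Corank 2; j^3 = -y*(x + y)^2 has shape L^2 M (L != M), so D-series; mu = 8 gives D_8.

8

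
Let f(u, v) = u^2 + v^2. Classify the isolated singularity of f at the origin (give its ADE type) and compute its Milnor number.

Type A_{1}, Milnor number mu = 1.

The Hessian of f at 0 is [[2, 0], [0, 2]] with rank 2, so corank 0. A Groebner basis of the Jacobian ideal J(f) in C{u,v} is {u, v}; counting standard monomials gives mu = 1. Corank 0: nondegenerate Morse point, so A_1.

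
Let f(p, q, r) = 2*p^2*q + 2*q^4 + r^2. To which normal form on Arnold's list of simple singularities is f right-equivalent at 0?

The Hessian of f at 0 has rank 1. Corank 2; j^3 = 2*p^2*q has shape L^2 M (L != M), so D-series; mu = 5 gives D_5.

D_{5}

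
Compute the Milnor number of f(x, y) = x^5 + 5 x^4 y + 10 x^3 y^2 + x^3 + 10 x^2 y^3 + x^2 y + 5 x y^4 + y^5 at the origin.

The Hessian of f at 0 has rank 0. Corank 2; j^3 = x^2*(x + y) has shape L^2 M (L != M), so D-series; mu = 6 gives D_6.

6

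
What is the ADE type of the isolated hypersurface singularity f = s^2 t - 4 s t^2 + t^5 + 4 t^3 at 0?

The Hessian of f at 0 has rank 0. Corank 2; j^3 = t*(s - 2*t)^2 has shape L^2 M (L != M), so D-series; mu = 6 gives D_6.

D_{6}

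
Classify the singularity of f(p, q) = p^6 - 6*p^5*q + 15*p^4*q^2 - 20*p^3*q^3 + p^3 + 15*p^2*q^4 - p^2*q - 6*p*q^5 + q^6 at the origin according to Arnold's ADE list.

D_{7}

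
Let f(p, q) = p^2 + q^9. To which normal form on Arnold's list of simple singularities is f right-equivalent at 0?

A_{8}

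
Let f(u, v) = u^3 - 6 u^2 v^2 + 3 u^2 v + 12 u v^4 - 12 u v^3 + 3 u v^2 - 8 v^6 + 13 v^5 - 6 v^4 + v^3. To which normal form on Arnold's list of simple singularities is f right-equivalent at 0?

E8

The Hessian of f at 0 has rank 0. Corank 2; j^3 = (u + v)^3 is a perfect cube, so E-series; the 5-jet and mu = 8 give E_8.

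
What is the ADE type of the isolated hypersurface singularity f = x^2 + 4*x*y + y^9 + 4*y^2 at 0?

A_{8}

The Hessian of f at 0 is [[2, 4], [4, 8]] with rank 1, so corank 1. A Groebner basis of the Jacobian ideal J(f) in C{x,y} is {y^8, x + 2*y}; counting standard monomials gives mu = 8. Corank 1: A-series; mu = 8 gives A_8.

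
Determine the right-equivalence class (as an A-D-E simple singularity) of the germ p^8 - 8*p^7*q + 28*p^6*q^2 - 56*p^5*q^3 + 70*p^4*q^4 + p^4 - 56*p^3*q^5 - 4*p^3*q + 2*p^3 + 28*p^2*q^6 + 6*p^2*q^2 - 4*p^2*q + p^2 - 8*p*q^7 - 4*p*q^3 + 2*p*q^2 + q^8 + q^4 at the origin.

The Hessian of f at 0 has rank 1. Corank 1: A-series; mu = 7 gives A_7.

A7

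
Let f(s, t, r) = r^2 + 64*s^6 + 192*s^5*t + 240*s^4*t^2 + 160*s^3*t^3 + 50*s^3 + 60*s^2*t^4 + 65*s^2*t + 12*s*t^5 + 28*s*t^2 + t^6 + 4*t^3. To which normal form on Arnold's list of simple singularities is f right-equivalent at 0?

The Hessian of f at 0 has rank 1. Corank 2; j^3 = (2*s + t)*(5*s + 2*t)^2 has shape L^2 M (L != M), so D-series; mu = 7 gives D_7.

D_7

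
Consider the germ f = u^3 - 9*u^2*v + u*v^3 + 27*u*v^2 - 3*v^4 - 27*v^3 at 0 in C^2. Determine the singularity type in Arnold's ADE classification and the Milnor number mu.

The Hessian of f at 0 has rank 0. Corank 2; j^3 = (u - 3*v)^3 is a perfect cube, so E-series; the 4-jet and mu = 7 give E_7.

Type E_7, Milnor number mu = 7.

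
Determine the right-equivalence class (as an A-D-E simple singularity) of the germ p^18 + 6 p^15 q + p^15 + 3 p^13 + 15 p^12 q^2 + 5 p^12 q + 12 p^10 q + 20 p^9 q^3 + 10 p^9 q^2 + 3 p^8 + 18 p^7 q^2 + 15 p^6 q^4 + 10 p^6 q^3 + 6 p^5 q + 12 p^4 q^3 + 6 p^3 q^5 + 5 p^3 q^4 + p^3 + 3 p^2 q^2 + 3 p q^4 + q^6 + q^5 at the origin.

The Hessian of f at 0 has rank 0. Corank 2; j^3 = p^3 is a perfect cube, so E-series; the 5-jet and mu = 8 give E_8.

E8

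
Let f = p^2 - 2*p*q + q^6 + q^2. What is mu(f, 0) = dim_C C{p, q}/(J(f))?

5

The Hessian of f at 0 is [[2, -2], [-2, 2]] with rank 1, so corank 1. A Groebner basis of the Jacobian ideal J(f) in C{p,q} is {q^5, p - q}; counting standard monomials gives mu = 5. Corank 1: A-series; mu = 5 gives A_5.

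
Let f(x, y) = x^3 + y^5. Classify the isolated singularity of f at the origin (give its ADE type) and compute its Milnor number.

Type E_{8}, Milnor number mu = 8.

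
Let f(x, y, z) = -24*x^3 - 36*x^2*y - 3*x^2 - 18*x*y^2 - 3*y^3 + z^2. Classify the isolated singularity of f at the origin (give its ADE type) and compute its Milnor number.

Type A_{2}, Milnor number mu = 2.

The Hessian of f at 0 is [[-6, 0, 0], [0, 0, 0], [0, 0, 2]] with rank 2, so corank 1. A Groebner basis of the Jacobian ideal J(f) in C{x,y,z} is {y^2, x, z}; counting standard monomials gives mu = 2. Corank 1: A-series; mu = 2 gives A_2.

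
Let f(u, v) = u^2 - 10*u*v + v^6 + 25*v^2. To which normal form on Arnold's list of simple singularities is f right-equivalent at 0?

A_5

The Hessian of f at 0 is [[2, -10], [-10, 50]] with rank 1, so corank 1. A Groebner basis of the Jacobian ideal J(f) in C{u,v} is {v^5, u - 5*v}; counting standard monomials gives mu = 5. Corank 1: A-series; mu = 5 gives A_5.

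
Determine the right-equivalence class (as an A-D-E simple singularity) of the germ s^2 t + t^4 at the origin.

D_5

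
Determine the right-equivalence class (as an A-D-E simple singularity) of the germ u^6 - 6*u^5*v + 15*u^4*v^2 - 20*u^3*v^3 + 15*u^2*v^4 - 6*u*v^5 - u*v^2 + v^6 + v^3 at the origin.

The Hessian of f at 0 has rank 0. Corank 2; j^3 = -v^2*(u - v) has shape L^2 M (L != M), so D-series; mu = 7 gives D_7.

D_7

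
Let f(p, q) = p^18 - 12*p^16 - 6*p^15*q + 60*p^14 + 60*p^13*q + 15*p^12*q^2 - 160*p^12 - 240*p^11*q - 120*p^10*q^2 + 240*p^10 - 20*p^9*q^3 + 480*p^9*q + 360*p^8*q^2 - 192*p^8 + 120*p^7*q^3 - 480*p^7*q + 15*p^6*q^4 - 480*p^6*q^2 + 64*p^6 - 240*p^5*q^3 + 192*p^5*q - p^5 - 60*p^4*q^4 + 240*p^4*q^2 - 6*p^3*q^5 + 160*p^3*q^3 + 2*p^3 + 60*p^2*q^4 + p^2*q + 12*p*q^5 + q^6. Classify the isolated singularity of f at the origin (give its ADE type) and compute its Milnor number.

The Hessian of f at 0 is [[0, 0], [0, 0]] with rank 0, so corank 2. A Groebner basis of the Jacobian ideal J(f) in C{p,q} is {-p*q/12 + q^5, p*q^2, p^2 + p*q/2}; counting standard monomials gives mu = 7. Corank 2; j^3 = p^2*(2*p + q) has shape L^2 M (L != M), so D-series; mu = 7 gives D_7.

Type D_7, Milnor number mu = 7.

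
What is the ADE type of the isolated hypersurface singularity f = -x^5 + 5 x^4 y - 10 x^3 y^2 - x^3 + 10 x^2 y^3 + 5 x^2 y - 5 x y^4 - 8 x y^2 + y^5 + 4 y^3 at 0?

D_{6}

The Hessian of f at 0 has rank 0. Corank 2; j^3 = -(x - 2*y)^2*(x - y) has shape L^2 M (L != M), so D-series; mu = 6 gives D_6.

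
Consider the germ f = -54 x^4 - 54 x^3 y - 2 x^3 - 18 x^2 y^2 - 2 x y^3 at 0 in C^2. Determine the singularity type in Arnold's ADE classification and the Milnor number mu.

The Hessian of f at 0 has rank 0. Corank 2; j^3 = -2*x^3 is a perfect cube, so E-series; the 4-jet and mu = 7 give E_7.

Type E7, Milnor number mu = 7.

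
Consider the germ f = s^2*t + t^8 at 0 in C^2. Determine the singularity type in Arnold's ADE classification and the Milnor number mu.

The Hessian of f at 0 has rank 0. Corank 2; j^3 = s^2*t has shape L^2 M (L != M), so D-series; mu = 9 gives D_9.

Type D_9, Milnor number mu = 9.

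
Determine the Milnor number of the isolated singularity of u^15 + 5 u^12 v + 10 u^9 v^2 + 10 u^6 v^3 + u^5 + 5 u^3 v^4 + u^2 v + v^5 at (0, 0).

6

The Hessian of f at 0 is [[0, 0], [0, 0]] with rank 0, so corank 2. A Groebner basis of the Jacobian ideal J(f) in C{u,v} is {u^2/5 + v^4, u^3, u*v}; counting standard monomials gives mu = 6. Corank 2; j^3 = u^2*v has shape L^2 M (L != M), so D-series; mu = 6 gives D_6.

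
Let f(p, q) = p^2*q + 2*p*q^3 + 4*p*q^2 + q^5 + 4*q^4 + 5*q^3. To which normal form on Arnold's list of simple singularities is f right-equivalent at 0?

D_4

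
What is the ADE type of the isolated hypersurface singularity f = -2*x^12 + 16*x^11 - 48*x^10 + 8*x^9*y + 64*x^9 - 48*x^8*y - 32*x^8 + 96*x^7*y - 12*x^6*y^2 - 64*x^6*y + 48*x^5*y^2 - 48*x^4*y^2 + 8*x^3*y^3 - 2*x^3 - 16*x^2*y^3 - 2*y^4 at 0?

E_{6}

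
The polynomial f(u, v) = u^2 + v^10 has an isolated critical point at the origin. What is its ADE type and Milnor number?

Type A_9, Milnor number mu = 9.

The Hessian of f at 0 has rank 1. Corank 1: A-series; mu = 9 gives A_9.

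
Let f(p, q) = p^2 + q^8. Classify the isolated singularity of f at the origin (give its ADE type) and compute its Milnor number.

Type A_7, Milnor number mu = 7.

The Hessian of f at 0 has rank 1. Corank 1: A-series; mu = 7 gives A_7.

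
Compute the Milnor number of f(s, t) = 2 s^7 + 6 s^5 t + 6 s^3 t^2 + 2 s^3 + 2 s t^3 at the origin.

7

The Hessian of f at 0 is [[0, 0], [0, 0]] with rank 0, so corank 2. A Groebner basis of the Jacobian ideal J(f) in C{s,t} is {s^3, s*t^2, 3*s^2 + t^3}; counting standard monomials gives mu = 7. Corank 2; j^3 = 2*s^3 is a perfect cube, so E-series; the 4-jet and mu = 7 give E_7.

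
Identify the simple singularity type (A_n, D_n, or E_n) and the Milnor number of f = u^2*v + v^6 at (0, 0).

Type D7, Milnor number mu = 7.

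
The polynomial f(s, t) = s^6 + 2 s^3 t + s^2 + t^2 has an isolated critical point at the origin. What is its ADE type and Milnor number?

Type A_1, Milnor number mu = 1.

The Hessian of f at 0 is [[2, 0], [0, 2]] with rank 2, so corank 0. A Groebner basis of the Jacobian ideal J(f) in C{s,t} is {s, t}; counting standard monomials gives mu = 1. Corank 0: nondegenerate Morse point, so A_1.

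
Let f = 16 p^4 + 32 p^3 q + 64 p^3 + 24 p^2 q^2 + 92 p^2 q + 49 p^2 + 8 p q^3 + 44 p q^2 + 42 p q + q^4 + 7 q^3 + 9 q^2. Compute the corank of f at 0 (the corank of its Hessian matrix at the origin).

Hessian at 0 has rank 1.

1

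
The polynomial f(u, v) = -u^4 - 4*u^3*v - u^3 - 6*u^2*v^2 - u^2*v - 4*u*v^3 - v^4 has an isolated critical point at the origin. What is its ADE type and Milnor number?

Type D_5, Milnor number mu = 5.

The Hessian of f at 0 has rank 0. Corank 2; j^3 = -u^2*(u + v) has shape L^2 M (L != M), so D-series; mu = 5 gives D_5.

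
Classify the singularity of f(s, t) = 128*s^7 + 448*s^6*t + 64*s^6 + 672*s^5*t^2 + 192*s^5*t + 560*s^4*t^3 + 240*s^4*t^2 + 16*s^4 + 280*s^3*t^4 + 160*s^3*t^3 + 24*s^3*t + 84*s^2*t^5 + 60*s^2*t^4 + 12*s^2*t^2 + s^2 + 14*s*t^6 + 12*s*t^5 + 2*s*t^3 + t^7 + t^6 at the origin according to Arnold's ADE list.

The Hessian of f at 0 is [[2, 0], [0, 0]] with rank 1, so corank 1. A Groebner basis of the Jacobian ideal J(f) in C{s,t} is {s*t + t^4, s*t^2 + s/6 + t^3/6, s^2}; counting standard monomials gives mu = 6. Corank 1: A-series; mu = 6 gives A_6.

A_{6}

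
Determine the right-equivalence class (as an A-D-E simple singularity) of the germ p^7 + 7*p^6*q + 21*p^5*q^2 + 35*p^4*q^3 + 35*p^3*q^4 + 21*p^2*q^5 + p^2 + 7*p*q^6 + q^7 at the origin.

The Hessian of f at 0 is [[2, 0], [0, 0]] with rank 1, so corank 1. A Groebner basis of the Jacobian ideal J(f) in C{p,q} is {q^6, p}; counting standard monomials gives mu = 6. Corank 1: A-series; mu = 6 gives A_6.

A6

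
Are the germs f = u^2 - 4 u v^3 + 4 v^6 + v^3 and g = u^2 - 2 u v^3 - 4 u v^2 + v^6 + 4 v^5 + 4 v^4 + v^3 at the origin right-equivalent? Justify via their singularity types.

Yes.

The Hessian of f at 0 is [[2, 0], [0, 0]] with rank 1, so corank 1. A Groebner basis of the Jacobian ideal J(f) in C{u,v} is {v^2, u}; counting standard monomials gives mu = 2. Corank 1: A-series; mu = 2 gives A_2. The Hessian of g at 0 is [[2, 0], [0, 0]] with rank 1, so corank 1. A Groebner basis of the Jacobian ideal J(g) in C{u,v} is {v^2, u}; counting standard monomials gives mu = 2. Corank 1: A-series; mu = 2 gives A_2. Both have type A_2, hence right-equivalent.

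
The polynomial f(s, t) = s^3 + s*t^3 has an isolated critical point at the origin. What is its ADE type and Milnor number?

Type E_{7}, Milnor number mu = 7.

The Hessian of f at 0 is [[0, 0], [0, 0]] with rank 0, so corank 2. A Groebner basis of the Jacobian ideal J(f) in C{s,t} is {s^3, s*t^2, 3*s^2 + t^3}; counting standard monomials gives mu = 7. Corank 2; j^3 = s^3 is a perfect cube, so E-series; the 4-jet and mu = 7 give E_7.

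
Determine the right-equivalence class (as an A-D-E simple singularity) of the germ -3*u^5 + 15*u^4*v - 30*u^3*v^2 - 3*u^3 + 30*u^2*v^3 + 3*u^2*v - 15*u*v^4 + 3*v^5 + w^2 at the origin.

D_{6}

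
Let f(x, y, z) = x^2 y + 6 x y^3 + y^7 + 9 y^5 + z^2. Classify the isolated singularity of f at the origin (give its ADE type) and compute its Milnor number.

The Hessian of f at 0 has rank 1. Corank 2; j^3 = x^2*y has shape L^2 M (L != M), so D-series; mu = 8 gives D_8.

Type D_{8}, Milnor number mu = 8.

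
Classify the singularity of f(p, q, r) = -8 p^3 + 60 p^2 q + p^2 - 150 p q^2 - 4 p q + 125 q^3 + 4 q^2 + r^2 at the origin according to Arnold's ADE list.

The Hessian of f at 0 has rank 2. Corank 1: A-series; mu = 2 gives A_2.

A2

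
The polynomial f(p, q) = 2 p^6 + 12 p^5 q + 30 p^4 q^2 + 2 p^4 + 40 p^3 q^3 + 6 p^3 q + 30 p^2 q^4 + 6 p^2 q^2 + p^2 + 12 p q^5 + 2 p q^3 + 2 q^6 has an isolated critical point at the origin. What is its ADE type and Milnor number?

The Hessian of f at 0 is [[2, 0], [0, 0]] with rank 1, so corank 1. A Groebner basis of the Jacobian ideal J(f) in C{p,q} is {p*q^2, p + q^3, p^2}; counting standard monomials gives mu = 5. Corank 1: A-series; mu = 5 gives A_5.

Type A5, Milnor number mu = 5.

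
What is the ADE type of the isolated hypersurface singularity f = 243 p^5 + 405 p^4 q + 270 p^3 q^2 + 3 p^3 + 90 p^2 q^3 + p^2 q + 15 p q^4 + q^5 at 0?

D_6

The Hessian of f at 0 is [[0, 0], [0, 0]] with rank 0, so corank 2. A Groebner basis of the Jacobian ideal J(f) in C{p,q} is {-p*q/15 + q^4, p*q^2, p^2 + p*q/3}; counting standard monomials gives mu = 6. Corank 2; j^3 = p^2*(3*p + q) has shape L^2 M (L != M), so D-series; mu = 6 gives D_6.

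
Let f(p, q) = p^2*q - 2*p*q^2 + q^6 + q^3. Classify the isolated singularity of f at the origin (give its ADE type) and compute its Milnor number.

Type D7, Milnor number mu = 7.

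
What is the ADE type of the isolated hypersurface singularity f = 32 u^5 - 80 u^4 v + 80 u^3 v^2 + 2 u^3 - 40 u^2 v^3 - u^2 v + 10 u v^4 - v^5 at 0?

The Hessian of f at 0 has rank 0. Corank 2; j^3 = u^2*(2*u - v) has shape L^2 M (L != M), so D-series; mu = 6 gives D_6.

D_6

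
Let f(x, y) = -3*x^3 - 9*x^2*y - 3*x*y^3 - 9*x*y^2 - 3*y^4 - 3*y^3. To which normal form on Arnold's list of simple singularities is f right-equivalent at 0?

E_{7}

The Hessian of f at 0 has rank 0. Corank 2; j^3 = -3*(x + y)^3 is a perfect cube, so E-series; the 4-jet and mu = 7 give E_7.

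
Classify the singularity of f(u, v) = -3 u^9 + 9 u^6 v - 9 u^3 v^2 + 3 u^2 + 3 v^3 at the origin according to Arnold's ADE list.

The Hessian of f at 0 has rank 1. Corank 1: A-series; mu = 2 gives A_2.

A_2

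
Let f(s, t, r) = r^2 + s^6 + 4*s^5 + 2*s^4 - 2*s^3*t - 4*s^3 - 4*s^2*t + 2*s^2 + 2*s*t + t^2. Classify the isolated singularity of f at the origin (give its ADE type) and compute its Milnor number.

The Hessian of f at 0 has rank 3. Corank 0: nondegenerate Morse point, so A_1.

Type A1, Milnor number mu = 1.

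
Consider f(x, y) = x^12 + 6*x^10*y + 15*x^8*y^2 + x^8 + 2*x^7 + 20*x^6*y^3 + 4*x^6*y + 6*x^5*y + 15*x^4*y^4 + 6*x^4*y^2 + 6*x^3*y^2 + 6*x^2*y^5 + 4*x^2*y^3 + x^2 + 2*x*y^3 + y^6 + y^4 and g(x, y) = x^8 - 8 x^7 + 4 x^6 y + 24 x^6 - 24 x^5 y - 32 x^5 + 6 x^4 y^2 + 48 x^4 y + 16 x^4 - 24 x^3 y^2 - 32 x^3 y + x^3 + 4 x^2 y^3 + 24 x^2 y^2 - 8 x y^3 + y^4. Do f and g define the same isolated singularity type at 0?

The Hessian of f at 0 is [[2, 0], [0, 0]] with rank 1, so corank 1. A Groebner basis of the Jacobian ideal J(f) in C{x,y} is {y^3, x}; counting standard monomials gives mu = 3. Corank 1: A-series; mu = 3 gives A_3. The Hessian of g at 0 is [[0, 0], [0, 0]] with rank 0, so corank 2. A Groebner basis of the Jacobian ideal J(g) in C{x,y} is {y^4, x*y^2 - y^3/6, x^2}; counting standard monomials gives mu = 6. Corank 2; j^3 = x^3 is a perfect cube, so E-series; the 4-jet and mu = 6 give E_6. f is A_3 but g is E_6, hence not right-equivalent.

No.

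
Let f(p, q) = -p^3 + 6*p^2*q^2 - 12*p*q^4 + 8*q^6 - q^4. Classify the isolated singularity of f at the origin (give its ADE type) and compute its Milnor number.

Type E6, Milnor number mu = 6.

The Hessian of f at 0 has rank 0. Corank 2; j^3 = -p^3 is a perfect cube, so E-series; the 4-jet and mu = 6 give E_6.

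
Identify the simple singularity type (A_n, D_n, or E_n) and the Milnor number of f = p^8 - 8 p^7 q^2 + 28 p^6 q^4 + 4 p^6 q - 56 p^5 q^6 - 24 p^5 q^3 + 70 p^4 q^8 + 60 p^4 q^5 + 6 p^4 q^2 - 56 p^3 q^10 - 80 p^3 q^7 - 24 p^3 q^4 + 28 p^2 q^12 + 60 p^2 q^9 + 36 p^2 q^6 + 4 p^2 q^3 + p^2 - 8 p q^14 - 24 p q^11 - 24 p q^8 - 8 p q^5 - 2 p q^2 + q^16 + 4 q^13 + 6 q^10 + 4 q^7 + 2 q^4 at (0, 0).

Type A_{3}, Milnor number mu = 3.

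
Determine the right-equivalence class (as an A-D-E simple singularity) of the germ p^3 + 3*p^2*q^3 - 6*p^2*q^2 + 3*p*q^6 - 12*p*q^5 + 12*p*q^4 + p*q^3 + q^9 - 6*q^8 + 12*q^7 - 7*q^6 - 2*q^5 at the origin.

E_7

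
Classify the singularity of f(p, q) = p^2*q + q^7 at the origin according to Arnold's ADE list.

The Hessian of f at 0 is [[0, 0], [0, 0]] with rank 0, so corank 2. A Groebner basis of the Jacobian ideal J(f) in C{p,q} is {p^2/7 + q^6, p^3, p*q}; counting standard monomials gives mu = 8. Corank 2; j^3 = p^2*q has shape L^2 M (L != M), so D-series; mu = 8 gives D_8.

D_{8}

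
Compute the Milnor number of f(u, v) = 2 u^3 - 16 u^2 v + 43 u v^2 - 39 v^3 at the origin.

4

The Hessian of f at 0 is [[0, 0], [0, 0]] with rank 0, so corank 2. A Groebner basis of the Jacobian ideal J(f) in C{u,v} is {v^3, u^2 - 23*v^2/2, u*v - 7*v^2/2}; counting standard monomials gives mu = 4. Corank 2; j^3 = (u - 3*v)*(2*u^2 - 10*u*v + 13*v^2) splits into three distinct lines over C (the quadratic factor has nonzero discriminant), so D_4.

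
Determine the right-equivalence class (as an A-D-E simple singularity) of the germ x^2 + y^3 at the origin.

The Hessian of f at 0 has rank 1. Corank 1: A-series; mu = 2 gives A_2.

A_{2}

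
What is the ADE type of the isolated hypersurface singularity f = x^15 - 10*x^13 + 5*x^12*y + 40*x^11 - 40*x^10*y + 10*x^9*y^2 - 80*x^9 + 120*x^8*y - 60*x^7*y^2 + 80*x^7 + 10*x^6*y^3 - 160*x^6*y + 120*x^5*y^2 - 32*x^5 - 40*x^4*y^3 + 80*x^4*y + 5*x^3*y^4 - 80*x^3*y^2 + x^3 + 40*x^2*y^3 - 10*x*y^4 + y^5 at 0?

The Hessian of f at 0 is [[0, 0], [0, 0]] with rank 0, so corank 2. A Groebner basis of the Jacobian ideal J(f) in C{x,y} is {y^5, x*y^3 - y^4/8, x^2}; counting standard monomials gives mu = 8. Corank 2; j^3 = x^3 is a perfect cube, so E-series; the 5-jet and mu = 8 give E_8.

E_{8}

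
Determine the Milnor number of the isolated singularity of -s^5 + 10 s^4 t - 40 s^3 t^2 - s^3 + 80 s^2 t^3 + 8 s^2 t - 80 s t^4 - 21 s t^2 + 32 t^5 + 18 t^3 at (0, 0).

The Hessian of f at 0 is [[0, 0], [0, 0]] with rank 0, so corank 2. A Groebner basis of the Jacobian ideal J(f) in C{s,t} is {-s*t/5 + t^4 + 3*t^2/5, s*t^2 - 3*t^3, s^2 - 5*s*t + 6*t^2}; counting standard monomials gives mu = 6. Corank 2; j^3 = -(s - 3*t)^2*(s - 2*t) has shape L^2 M (L != M), so D-series; mu = 6 gives D_6.

6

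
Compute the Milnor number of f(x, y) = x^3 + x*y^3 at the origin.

7

The Hessian of f at 0 has rank 0. Corank 2; j^3 = x^3 is a perfect cube, so E-series; the 4-jet and mu = 7 give E_7.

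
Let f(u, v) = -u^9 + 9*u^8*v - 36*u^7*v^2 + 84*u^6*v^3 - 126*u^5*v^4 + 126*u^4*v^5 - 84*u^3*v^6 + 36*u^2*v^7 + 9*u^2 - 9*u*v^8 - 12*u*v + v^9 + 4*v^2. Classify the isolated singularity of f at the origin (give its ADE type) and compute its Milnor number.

Type A8, Milnor number mu = 8.

The Hessian of f at 0 has rank 1. Corank 1: A-series; mu = 8 gives A_8.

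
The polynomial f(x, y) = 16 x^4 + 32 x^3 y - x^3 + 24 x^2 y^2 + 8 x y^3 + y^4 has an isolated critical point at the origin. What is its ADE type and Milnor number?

The Hessian of f at 0 has rank 0. Corank 2; j^3 = -x^3 is a perfect cube, so E-series; the 4-jet and mu = 6 give E_6.

Type E6, Milnor number mu = 6.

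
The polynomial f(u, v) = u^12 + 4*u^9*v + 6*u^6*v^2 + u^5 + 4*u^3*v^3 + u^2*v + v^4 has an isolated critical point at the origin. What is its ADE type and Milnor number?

The Hessian of f at 0 has rank 0. Corank 2; j^3 = u^2*v has shape L^2 M (L != M), so D-series; mu = 5 gives D_5.

Type D5, Milnor number mu = 5.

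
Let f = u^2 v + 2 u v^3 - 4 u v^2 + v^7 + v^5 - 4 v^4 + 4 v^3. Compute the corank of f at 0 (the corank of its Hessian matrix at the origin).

2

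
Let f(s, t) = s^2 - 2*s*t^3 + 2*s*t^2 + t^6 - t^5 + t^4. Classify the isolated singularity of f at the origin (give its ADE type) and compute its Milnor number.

Type A_4, Milnor number mu = 4.

The Hessian of f at 0 has rank 1. Corank 1: A-series; mu = 4 gives A_4.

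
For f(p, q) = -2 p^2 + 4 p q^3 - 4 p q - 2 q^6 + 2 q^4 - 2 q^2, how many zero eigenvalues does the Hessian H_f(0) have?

1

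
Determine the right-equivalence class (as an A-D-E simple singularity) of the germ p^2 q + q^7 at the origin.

The Hessian of f at 0 is [[0, 0], [0, 0]] with rank 0, so corank 2. A Groebner basis of the Jacobian ideal J(f) in C{p,q} is {p^2/7 + q^6, p^3, p*q}; counting standard monomials gives mu = 8. Corank 2; j^3 = p^2*q has shape L^2 M (L != M), so D-series; mu = 8 gives D_8.

D8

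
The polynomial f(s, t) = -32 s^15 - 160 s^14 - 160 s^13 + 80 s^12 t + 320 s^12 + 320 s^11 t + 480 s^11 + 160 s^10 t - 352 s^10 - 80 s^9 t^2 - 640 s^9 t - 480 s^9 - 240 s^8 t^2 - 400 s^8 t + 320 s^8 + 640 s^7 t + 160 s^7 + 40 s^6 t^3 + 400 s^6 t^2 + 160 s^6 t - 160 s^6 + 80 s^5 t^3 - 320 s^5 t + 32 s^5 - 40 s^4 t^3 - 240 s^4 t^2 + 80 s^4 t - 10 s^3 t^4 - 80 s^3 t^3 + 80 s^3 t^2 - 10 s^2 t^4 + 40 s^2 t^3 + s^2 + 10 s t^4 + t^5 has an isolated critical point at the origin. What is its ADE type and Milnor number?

The Hessian of f at 0 is [[2, 0], [0, 0]] with rank 1, so corank 1. A Groebner basis of the Jacobian ideal J(f) in C{s,t} is {t^4, s}; counting standard monomials gives mu = 4. Corank 1: A-series; mu = 4 gives A_4.

Type A_4, Milnor number mu = 4.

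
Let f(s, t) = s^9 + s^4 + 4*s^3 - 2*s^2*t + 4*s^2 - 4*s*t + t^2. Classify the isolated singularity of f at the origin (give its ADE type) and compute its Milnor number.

Type A8, Milnor number mu = 8.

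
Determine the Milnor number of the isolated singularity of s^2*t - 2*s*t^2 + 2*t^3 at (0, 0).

The Hessian of f at 0 has rank 0. Corank 2; j^3 = t*(s^2 - 2*s*t + 2*t^2) splits into three distinct lines over C (the quadratic factor has nonzero discriminant), so D_4.

4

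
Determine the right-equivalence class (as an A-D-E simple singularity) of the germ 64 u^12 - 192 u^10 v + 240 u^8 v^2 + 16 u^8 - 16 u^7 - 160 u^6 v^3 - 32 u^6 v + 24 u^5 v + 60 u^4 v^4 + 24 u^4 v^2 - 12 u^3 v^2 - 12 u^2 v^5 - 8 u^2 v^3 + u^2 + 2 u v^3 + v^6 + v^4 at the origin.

A_{3}

The Hessian of f at 0 has rank 1. Corank 1: A-series; mu = 3 gives A_3.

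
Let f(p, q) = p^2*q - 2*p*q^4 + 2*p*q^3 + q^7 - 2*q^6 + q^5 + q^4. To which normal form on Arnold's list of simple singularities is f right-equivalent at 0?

D_{5}

The Hessian of f at 0 has rank 0. Corank 2; j^3 = p^2*q has shape L^2 M (L != M), so D-series; mu = 5 gives D_5.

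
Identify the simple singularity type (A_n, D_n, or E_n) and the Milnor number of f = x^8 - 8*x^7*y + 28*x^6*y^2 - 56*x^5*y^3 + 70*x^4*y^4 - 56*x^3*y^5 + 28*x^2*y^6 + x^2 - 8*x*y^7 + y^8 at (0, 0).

The Hessian of f at 0 has rank 1. Corank 1: A-series; mu = 7 gives A_7.

Type A7, Milnor number mu = 7.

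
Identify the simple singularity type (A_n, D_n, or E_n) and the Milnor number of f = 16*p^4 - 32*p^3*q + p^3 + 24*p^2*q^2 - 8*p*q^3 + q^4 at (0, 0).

The Hessian of f at 0 has rank 0. Corank 2; j^3 = p^3 is a perfect cube, so E-series; the 4-jet and mu = 6 give E_6.

Type E_6, Milnor number mu = 6.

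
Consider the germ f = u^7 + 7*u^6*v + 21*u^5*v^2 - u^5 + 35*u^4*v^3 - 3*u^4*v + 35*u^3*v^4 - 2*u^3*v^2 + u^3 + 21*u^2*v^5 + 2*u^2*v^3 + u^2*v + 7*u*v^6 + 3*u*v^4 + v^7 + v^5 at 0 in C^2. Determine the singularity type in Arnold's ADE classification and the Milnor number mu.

The Hessian of f at 0 has rank 0. Corank 2; j^3 = u^2*(u + v) has shape L^2 M (L != M), so D-series; mu = 6 gives D_6.

Type D6, Milnor number mu = 6.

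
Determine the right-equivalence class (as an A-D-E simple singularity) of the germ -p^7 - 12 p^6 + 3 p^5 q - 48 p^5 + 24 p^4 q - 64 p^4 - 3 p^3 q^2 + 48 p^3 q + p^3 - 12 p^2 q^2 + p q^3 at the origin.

E7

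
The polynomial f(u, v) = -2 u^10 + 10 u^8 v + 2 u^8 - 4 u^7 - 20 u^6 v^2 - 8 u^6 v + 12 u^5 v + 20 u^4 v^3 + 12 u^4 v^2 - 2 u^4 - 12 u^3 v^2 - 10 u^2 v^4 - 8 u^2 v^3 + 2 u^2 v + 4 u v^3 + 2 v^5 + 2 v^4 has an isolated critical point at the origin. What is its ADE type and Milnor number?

Type D_{5}, Milnor number mu = 5.

The Hessian of f at 0 has rank 0. Corank 2; j^3 = 2*u^2*v has shape L^2 M (L != M), so D-series; mu = 5 gives D_5.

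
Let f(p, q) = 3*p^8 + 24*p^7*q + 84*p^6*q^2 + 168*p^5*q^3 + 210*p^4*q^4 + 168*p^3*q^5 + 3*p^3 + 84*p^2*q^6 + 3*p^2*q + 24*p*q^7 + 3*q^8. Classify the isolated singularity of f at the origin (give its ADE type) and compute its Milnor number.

The Hessian of f at 0 has rank 0. Corank 2; j^3 = 3*p^2*(p + q) has shape L^2 M (L != M), so D-series; mu = 9 gives D_9.

Type D9, Milnor number mu = 9.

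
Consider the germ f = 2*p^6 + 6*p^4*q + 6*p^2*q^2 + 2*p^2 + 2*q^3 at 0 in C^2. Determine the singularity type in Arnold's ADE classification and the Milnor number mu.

Type A_2, Milnor number mu = 2.

The Hessian of f at 0 is [[4, 0], [0, 0]] with rank 1, so corank 1. A Groebner basis of the Jacobian ideal J(f) in C{p,q} is {q^2, p}; counting standard monomials gives mu = 2. Corank 1: A-series; mu = 2 gives A_2.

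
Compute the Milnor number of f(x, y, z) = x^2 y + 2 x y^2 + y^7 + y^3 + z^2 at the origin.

The Hessian of f at 0 is [[0, 0, 0], [0, 0, 0], [0, 0, 2]] with rank 1, so corank 2. A Groebner basis of the Jacobian ideal J(f) in C{x,y,z} is {x^2/7 + y^6 - y^2/7, x^3 + y^3, x*y + y^2, z}; counting standard monomials gives mu = 8. Corank 2; j^3 = y*(x + y)^2 has shape L^2 M (L != M), so D-series; mu = 8 gives D_8.

8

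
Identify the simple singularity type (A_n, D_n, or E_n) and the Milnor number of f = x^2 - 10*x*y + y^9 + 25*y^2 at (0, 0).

Type A_8, Milnor number mu = 8.

The Hessian of f at 0 has rank 1. Corank 1: A-series; mu = 8 gives A_8.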